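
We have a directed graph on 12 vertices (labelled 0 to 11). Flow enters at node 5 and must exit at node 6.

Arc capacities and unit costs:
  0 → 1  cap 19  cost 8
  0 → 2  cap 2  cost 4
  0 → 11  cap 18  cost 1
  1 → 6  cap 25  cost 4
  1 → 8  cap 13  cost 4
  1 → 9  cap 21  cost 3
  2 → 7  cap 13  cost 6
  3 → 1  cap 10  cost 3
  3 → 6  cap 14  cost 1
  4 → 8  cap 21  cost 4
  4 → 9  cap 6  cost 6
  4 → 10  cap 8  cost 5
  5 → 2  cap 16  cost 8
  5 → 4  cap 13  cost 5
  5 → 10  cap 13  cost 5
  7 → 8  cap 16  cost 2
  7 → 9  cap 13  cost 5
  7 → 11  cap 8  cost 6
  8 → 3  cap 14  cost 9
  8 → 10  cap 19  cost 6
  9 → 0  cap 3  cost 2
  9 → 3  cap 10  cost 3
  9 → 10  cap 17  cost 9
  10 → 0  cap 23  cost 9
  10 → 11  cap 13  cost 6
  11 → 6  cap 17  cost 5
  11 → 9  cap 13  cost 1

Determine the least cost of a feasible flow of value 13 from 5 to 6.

shortest-cost path #1: 5→4→9→3→6 push 6 @ unit cost 15 (adds 90)
shortest-cost path #2: 5→10→11→6 push 7 @ unit cost 16 (adds 112)
total cost = 202

Minimum cost for 13 units: 202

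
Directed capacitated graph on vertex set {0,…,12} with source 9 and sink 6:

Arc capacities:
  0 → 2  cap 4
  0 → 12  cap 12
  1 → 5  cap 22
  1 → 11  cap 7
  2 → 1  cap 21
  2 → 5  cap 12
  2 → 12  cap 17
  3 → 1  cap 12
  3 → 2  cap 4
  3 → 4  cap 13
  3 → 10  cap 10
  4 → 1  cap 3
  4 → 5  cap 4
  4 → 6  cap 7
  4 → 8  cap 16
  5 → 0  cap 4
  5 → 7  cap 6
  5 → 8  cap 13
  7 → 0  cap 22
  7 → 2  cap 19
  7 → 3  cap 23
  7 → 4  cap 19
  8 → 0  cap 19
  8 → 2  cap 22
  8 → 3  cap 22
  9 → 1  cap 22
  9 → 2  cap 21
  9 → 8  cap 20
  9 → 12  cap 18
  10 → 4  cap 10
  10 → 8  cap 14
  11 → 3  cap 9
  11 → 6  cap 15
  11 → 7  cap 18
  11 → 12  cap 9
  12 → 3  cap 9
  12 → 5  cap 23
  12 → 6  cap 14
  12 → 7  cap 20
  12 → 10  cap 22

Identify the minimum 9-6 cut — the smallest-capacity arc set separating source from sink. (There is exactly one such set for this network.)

augment #1: 9→12→6 push 14
augment #2: 9→1→11→6 push 7
augment #3: 9→8→3→4→6 push 7
max flow = 28; residual-reachable set from 9 gives S-side
cut edges (S→T): {(1,11), (4,6), (12,6)} total cap 28

Min-cut arcs: {(1,11), (4,6), (12,6)} (total capacity 28)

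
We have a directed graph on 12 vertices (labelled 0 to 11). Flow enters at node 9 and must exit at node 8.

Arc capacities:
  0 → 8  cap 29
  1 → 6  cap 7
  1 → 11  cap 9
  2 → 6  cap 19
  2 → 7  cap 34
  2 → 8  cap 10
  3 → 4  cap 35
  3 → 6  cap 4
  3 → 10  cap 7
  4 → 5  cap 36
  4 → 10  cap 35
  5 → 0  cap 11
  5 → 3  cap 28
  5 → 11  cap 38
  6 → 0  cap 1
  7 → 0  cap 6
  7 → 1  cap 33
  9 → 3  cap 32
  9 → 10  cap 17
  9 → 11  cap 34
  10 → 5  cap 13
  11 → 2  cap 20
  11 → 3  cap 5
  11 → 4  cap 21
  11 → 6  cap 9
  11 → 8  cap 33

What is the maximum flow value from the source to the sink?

Maximum flow value: 61

augment #1: 9→11→8 bottleneck 33, total now 33
augment #2: 9→11→2→8 bottleneck 1, total now 34
augment #3: 9→3→6→0→8 bottleneck 1, total now 35
augment #4: 9→10→5→0→8 bottleneck 11, total now 46
augment #5: 9→10→5→11→2→8 bottleneck 2, total now 48
augment #6: 9→3→4→5→11→2→8 bottleneck 7, total now 55
augment #7: 9→3→4→5→11→2→7→0→8 bottleneck 6, total now 61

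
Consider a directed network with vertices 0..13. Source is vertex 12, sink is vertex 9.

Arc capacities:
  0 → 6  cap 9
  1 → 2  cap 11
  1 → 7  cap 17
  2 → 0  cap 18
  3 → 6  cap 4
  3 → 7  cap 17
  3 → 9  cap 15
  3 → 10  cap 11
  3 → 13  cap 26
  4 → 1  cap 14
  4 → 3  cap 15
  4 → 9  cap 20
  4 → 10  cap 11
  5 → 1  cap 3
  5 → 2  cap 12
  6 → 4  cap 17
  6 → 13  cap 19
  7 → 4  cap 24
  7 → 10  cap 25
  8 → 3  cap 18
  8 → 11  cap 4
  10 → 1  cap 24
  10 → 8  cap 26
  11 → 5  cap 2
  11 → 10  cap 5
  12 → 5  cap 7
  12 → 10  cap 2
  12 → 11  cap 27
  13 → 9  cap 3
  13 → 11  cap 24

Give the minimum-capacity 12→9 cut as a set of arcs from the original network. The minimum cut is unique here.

augment #1: 12→10→8→3→9 push 2
augment #2: 12→5→1→7→4→9 push 3
augment #3: 12→11→10→8→3→9 push 5
augment #4: 12→5→2→0→6→4→9 push 4
augment #5: 12→11→5→2→0→6→4→9 push 2
max flow = 16; residual-reachable set from 12 gives S-side
cut edges (S→T): {(11,5), (11,10), (12,5), (12,10)} total cap 16

Min-cut arcs: {(11,5), (11,10), (12,5), (12,10)} (total capacity 16)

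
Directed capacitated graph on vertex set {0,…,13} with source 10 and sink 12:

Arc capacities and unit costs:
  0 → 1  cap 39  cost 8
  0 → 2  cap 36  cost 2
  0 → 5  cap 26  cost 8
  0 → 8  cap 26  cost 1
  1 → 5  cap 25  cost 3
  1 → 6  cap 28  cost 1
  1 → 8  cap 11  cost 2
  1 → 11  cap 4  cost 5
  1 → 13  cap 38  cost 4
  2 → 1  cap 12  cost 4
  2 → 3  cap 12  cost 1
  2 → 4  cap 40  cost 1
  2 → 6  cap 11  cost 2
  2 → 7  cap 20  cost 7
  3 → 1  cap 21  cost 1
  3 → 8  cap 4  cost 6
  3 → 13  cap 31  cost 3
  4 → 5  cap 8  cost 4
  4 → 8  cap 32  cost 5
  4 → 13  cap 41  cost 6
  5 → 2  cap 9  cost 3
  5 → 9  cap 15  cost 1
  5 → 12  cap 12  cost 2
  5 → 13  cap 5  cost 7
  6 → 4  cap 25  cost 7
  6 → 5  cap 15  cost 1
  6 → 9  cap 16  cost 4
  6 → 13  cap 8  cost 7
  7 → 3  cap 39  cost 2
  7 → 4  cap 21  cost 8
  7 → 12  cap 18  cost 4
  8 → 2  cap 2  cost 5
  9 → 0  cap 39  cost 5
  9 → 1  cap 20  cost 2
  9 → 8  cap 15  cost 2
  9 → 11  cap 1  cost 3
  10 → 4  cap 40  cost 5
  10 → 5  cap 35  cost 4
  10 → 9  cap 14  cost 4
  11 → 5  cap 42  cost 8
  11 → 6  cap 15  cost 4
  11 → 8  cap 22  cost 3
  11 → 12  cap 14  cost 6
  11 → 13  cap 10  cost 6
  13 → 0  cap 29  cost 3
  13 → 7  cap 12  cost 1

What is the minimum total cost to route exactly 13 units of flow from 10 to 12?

Minimum cost for 13 units: 85

shortest-cost path #1: 10→5→12 push 12 @ unit cost 6 (adds 72)
shortest-cost path #2: 10→9→11→12 push 1 @ unit cost 13 (adds 13)
total cost = 85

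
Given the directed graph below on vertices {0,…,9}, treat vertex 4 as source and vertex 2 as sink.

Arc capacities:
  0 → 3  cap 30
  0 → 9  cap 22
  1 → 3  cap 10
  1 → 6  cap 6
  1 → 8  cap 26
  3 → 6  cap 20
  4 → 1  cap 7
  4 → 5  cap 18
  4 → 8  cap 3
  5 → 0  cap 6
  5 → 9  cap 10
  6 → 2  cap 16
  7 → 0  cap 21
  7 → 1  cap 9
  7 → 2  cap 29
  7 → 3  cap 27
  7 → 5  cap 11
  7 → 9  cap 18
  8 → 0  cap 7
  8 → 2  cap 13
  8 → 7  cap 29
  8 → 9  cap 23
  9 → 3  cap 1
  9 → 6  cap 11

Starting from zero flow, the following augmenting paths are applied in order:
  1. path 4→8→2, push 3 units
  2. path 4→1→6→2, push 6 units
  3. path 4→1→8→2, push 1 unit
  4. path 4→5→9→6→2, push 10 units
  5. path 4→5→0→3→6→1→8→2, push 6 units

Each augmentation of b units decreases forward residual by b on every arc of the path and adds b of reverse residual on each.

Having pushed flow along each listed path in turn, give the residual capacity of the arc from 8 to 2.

after path 1 (4→8→2, push 3): res(8,2)=10
after path 2 (4→1→6→2, push 6): res(8,2)=10
after path 3 (4→1→8→2, push 1): res(8,2)=9
after path 4 (4→5→9→6→2, push 10): res(8,2)=9
after path 5 (4→5→0→3→6→1→8→2, push 6): res(8,2)=3

Residual capacity of (8,2): 3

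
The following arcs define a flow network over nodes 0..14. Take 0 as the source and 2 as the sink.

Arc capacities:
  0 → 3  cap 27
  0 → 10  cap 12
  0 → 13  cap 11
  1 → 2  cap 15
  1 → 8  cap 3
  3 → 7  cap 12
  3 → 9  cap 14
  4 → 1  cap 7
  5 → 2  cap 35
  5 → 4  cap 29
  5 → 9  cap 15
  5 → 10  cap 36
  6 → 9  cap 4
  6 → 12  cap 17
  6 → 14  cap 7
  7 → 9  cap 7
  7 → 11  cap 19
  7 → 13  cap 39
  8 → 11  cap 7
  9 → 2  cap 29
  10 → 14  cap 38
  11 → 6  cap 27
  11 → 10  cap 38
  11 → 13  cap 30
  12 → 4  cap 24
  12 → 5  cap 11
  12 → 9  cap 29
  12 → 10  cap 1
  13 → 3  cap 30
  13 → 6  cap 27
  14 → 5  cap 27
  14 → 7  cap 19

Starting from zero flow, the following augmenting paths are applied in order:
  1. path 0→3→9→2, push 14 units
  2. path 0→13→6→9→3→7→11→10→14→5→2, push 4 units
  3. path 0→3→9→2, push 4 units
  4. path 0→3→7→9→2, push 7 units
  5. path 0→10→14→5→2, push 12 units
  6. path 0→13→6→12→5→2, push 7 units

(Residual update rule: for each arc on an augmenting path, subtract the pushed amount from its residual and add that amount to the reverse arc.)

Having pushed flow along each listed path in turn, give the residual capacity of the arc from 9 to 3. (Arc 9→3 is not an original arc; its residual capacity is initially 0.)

Residual capacity of (9,3): 14

after path 1 (0→3→9→2, push 14): res(9,3)=14
after path 2 (0→13→6→9→3→7→11→10→14→5→2, push 4): res(9,3)=10
after path 3 (0→3→9→2, push 4): res(9,3)=14
after path 4 (0→3→7→9→2, push 7): res(9,3)=14
after path 5 (0→10→14→5→2, push 12): res(9,3)=14
after path 6 (0→13→6→12→5→2, push 7): res(9,3)=14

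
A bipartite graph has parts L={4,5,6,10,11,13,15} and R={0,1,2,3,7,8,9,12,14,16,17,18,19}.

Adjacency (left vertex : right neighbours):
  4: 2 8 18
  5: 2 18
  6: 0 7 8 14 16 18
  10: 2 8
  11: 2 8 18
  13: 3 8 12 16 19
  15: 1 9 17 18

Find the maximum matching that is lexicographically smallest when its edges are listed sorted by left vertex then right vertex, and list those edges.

Lex-smallest maximum matching: {(4,2), (5,18), (6,0), (10,8), (13,3), (15,1)}

|M| = 6 (so the lex-smallest maximum matching has 6 edges)
process left vertices in ascending order; for each, take the smallest-labelled available neighbour that still permits 6 edges overall, or leave it unmatched if none does
lex-smallest matching: {4-2, 5-18, 6-0, 10-8, 13-3, 15-1}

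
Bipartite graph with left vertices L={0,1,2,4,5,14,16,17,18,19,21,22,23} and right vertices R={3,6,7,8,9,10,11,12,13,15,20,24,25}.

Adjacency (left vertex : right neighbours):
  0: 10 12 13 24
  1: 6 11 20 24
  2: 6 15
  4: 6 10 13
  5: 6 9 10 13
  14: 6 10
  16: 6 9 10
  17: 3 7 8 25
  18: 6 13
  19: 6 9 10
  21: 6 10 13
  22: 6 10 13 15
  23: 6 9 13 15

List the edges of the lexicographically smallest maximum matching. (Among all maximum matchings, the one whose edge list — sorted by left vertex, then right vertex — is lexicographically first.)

Lex-smallest maximum matching: {(0,12), (1,11), (2,6), (4,10), (5,9), (17,3), (18,13), (22,15)}

|M| = 8 (so the lex-smallest maximum matching has 8 edges)
process left vertices in ascending order; for each, take the smallest-labelled available neighbour that still permits 8 edges overall, or leave it unmatched if none does
lex-smallest matching: {0-12, 1-11, 2-6, 4-10, 5-9, 17-3, 18-13, 22-15}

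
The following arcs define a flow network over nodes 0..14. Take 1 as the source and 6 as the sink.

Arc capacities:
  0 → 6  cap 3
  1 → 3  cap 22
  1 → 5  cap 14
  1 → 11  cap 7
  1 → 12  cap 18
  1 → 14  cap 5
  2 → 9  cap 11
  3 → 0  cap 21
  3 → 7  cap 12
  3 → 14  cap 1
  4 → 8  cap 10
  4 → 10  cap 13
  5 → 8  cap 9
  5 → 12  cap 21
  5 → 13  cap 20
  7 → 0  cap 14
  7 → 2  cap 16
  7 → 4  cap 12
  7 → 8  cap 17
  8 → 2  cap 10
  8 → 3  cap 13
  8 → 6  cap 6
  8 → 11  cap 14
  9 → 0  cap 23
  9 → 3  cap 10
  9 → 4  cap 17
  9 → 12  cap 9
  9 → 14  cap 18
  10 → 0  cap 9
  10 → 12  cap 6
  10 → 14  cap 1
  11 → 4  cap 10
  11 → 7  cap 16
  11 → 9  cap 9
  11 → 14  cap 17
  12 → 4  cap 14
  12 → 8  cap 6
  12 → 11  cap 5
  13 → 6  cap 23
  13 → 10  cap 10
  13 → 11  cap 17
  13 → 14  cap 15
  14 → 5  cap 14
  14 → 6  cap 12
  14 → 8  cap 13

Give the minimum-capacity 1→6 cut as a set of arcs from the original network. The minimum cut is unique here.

augment #1: 1→14→6 push 5
augment #2: 1→3→0→6 push 3
augment #3: 1→3→14→6 push 1
augment #4: 1→5→8→6 push 6
augment #5: 1→5→13→6 push 8
augment #6: 1→11→14→6 push 6
augment #7: 1→11→14→5→13→6 push 1
augment #8: 1→12→8→5→13→6 push 6
augment #9: 1→12→11→14→5→13→6 push 5
max flow = 41; residual-reachable set from 1 gives S-side
cut edges (S→T): {(0,6), (5,13), (8,6), (14,6)} total cap 41

Min-cut arcs: {(0,6), (5,13), (8,6), (14,6)} (total capacity 41)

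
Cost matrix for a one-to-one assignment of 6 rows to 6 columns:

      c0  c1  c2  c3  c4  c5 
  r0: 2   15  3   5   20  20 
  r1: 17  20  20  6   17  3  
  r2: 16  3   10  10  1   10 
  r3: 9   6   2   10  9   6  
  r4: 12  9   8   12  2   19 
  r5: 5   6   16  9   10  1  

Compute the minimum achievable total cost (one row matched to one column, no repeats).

optimal assignment: row0→col0 (cost 2), row1→col3 (cost 6), row2→col1 (cost 3), row3→col2 (cost 2), row4→col4 (cost 2), row5→col5 (cost 1)
total = 2 + 6 + 3 + 2 + 2 + 1 = 16

Minimum assignment cost: 16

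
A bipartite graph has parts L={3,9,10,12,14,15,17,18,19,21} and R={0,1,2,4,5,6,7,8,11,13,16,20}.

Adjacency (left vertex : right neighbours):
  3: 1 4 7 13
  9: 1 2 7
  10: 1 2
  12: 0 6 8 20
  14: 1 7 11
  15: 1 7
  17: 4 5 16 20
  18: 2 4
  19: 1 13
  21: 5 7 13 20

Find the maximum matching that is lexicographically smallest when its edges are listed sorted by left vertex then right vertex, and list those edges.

|M| = 9 (so the lex-smallest maximum matching has 9 edges)
process left vertices in ascending order; for each, take the smallest-labelled available neighbour that still permits 9 edges overall, or leave it unmatched if none does
lex-smallest matching: {3-1, 9-2, 12-0, 14-11, 15-7, 17-5, 18-4, 19-13, 21-20}

Lex-smallest maximum matching: {(3,1), (9,2), (12,0), (14,11), (15,7), (17,5), (18,4), (19,13), (21,20)}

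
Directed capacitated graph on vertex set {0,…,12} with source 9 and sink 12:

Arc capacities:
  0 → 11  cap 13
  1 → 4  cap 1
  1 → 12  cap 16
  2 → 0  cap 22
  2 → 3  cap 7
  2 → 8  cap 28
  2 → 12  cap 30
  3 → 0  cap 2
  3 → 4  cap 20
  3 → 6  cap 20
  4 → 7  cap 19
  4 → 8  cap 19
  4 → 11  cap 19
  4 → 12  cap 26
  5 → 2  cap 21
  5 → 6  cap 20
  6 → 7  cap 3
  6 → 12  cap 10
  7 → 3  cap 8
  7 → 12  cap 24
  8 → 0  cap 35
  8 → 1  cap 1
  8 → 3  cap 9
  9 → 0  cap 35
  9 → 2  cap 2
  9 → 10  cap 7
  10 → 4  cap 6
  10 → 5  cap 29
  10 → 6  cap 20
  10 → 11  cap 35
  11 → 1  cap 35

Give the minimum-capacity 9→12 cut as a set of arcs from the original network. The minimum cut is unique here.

augment #1: 9→2→12 push 2
augment #2: 9→10→4→12 push 6
augment #3: 9→10→6→12 push 1
augment #4: 9→0→11→1→12 push 13
max flow = 22; residual-reachable set from 9 gives S-side
cut edges (S→T): {(0,11), (9,2), (9,10)} total cap 22

Min-cut arcs: {(0,11), (9,2), (9,10)} (total capacity 22)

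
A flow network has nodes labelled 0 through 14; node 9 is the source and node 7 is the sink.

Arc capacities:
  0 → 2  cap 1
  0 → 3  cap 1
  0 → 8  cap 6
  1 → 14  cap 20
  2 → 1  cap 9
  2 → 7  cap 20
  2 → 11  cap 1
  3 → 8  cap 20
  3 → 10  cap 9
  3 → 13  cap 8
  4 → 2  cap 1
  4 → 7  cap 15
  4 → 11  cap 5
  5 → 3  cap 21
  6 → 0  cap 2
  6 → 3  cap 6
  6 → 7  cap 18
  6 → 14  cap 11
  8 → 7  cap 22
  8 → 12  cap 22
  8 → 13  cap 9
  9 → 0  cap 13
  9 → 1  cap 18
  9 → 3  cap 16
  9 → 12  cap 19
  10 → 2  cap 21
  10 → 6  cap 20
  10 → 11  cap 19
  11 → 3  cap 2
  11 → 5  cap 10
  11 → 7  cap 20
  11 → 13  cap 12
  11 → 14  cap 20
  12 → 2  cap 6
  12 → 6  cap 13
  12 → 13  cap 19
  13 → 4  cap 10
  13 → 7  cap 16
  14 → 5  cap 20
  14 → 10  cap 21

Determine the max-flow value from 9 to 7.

Maximum flow value: 61

augment #1: 9→0→2→7 bottleneck 1, total now 1
augment #2: 9→0→8→7 bottleneck 6, total now 7
augment #3: 9→3→8→7 bottleneck 16, total now 23
augment #4: 9→12→2→7 bottleneck 6, total now 29
augment #5: 9→12→6→7 bottleneck 13, total now 42
augment #6: 9→0→3→13→7 bottleneck 1, total now 43
augment #7: 9→1→14→10→2→7 bottleneck 13, total now 56
augment #8: 9→1→14→10→6→7 bottleneck 5, total now 61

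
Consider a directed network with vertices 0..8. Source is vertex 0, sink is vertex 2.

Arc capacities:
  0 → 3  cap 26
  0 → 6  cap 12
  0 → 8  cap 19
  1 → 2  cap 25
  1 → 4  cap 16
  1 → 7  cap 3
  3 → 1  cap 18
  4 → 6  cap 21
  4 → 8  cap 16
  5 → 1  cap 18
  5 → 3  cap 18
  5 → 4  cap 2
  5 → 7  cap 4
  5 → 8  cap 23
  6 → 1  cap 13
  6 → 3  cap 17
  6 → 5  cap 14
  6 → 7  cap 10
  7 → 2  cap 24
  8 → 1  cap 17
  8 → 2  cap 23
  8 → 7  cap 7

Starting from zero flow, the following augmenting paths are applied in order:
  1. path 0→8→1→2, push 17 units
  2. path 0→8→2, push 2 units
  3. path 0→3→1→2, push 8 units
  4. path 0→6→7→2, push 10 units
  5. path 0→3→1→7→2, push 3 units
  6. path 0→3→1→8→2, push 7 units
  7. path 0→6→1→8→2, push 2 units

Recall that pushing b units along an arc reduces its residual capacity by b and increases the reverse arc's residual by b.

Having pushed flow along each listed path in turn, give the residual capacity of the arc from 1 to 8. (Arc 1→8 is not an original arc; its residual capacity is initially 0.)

Residual capacity of (1,8): 8

after path 1 (0→8→1→2, push 17): res(1,8)=17
after path 2 (0→8→2, push 2): res(1,8)=17
after path 3 (0→3→1→2, push 8): res(1,8)=17
after path 4 (0→6→7→2, push 10): res(1,8)=17
after path 5 (0→3→1→7→2, push 3): res(1,8)=17
after path 6 (0→3→1→8→2, push 7): res(1,8)=10
after path 7 (0→6→1→8→2, push 2): res(1,8)=8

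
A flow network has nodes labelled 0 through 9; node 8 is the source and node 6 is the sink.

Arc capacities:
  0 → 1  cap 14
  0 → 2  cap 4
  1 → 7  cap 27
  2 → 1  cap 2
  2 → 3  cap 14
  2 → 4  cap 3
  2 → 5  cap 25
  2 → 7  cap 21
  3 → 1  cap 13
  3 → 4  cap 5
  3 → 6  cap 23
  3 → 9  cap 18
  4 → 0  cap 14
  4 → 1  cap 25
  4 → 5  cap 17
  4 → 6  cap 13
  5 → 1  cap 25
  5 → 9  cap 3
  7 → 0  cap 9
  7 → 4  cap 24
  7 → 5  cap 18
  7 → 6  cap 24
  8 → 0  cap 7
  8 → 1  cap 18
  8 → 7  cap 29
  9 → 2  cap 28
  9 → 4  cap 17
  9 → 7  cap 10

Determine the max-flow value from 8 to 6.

Maximum flow value: 44

augment #1: 8→7→6 bottleneck 24, total now 24
augment #2: 8→7→4→6 bottleneck 5, total now 29
augment #3: 8→0→2→3→6 bottleneck 4, total now 33
augment #4: 8→1→7→4→6 bottleneck 8, total now 41
augment #5: 8→1→7→5→9→2→3→6 bottleneck 3, total now 44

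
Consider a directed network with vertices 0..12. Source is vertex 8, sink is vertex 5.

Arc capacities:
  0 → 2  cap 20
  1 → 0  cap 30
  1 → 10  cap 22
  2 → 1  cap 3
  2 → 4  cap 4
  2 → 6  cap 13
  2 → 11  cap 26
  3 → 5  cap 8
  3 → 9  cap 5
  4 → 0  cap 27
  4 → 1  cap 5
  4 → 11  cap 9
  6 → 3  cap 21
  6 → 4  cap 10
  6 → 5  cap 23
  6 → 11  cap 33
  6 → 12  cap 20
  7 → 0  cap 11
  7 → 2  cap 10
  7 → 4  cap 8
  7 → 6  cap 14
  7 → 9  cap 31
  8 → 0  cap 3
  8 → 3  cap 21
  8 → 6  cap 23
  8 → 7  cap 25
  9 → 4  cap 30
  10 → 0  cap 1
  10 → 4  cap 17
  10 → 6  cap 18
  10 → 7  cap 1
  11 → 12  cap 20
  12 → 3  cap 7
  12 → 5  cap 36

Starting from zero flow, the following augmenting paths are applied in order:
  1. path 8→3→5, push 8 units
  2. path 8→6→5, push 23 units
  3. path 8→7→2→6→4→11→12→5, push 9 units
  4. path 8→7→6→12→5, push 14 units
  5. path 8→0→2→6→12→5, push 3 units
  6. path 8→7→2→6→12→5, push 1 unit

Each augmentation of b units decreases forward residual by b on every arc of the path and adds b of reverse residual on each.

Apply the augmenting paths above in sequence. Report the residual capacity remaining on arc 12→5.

after path 1 (8→3→5, push 8): res(12,5)=36
after path 2 (8→6→5, push 23): res(12,5)=36
after path 3 (8→7→2→6→4→11→12→5, push 9): res(12,5)=27
after path 4 (8→7→6→12→5, push 14): res(12,5)=13
after path 5 (8→0→2→6→12→5, push 3): res(12,5)=10
after path 6 (8→7→2→6→12→5, push 1): res(12,5)=9

Residual capacity of (12,5): 9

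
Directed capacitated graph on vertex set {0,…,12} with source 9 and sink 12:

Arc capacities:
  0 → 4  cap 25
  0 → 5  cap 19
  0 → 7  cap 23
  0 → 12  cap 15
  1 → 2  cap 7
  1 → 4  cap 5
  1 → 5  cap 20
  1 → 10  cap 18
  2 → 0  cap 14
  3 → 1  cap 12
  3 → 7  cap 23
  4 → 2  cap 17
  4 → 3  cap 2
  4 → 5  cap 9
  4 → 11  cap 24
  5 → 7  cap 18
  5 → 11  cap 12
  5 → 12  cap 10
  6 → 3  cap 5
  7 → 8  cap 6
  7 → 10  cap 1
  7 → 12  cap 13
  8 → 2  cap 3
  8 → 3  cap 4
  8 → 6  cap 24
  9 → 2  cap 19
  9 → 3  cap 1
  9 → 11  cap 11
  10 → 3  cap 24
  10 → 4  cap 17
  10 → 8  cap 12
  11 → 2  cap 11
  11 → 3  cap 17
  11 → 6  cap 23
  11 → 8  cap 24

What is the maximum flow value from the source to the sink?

Maximum flow value: 26

augment #1: 9→2→0→12 bottleneck 14, total now 14
augment #2: 9→3→7→12 bottleneck 1, total now 15
augment #3: 9→11→3→7→12 bottleneck 11, total now 26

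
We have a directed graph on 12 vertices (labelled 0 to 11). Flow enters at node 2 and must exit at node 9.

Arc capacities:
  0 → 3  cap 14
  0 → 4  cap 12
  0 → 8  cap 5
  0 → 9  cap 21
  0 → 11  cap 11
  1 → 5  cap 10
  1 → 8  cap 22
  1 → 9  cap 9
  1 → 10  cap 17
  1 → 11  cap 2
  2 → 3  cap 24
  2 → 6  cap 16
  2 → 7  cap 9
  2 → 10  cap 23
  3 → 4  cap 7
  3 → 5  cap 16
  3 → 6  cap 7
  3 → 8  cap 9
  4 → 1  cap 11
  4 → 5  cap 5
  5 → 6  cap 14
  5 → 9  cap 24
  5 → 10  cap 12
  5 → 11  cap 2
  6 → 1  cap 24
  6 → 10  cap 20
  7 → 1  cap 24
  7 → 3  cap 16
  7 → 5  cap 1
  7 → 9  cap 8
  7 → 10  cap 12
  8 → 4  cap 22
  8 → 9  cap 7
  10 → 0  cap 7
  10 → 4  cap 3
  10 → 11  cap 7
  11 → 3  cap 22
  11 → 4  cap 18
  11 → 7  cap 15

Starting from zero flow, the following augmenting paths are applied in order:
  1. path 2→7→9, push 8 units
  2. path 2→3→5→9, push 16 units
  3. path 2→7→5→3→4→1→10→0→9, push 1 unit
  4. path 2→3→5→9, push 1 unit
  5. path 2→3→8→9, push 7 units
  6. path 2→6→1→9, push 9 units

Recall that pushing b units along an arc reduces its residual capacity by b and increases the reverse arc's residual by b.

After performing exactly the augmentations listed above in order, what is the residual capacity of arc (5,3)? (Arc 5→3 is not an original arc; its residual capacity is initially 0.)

Residual capacity of (5,3): 16

after path 1 (2→7→9, push 8): res(5,3)=0
after path 2 (2→3→5→9, push 16): res(5,3)=16
after path 3 (2→7→5→3→4→1→10→0→9, push 1): res(5,3)=15
after path 4 (2→3→5→9, push 1): res(5,3)=16
after path 5 (2→3→8→9, push 7): res(5,3)=16
after path 6 (2→6→1→9, push 9): res(5,3)=16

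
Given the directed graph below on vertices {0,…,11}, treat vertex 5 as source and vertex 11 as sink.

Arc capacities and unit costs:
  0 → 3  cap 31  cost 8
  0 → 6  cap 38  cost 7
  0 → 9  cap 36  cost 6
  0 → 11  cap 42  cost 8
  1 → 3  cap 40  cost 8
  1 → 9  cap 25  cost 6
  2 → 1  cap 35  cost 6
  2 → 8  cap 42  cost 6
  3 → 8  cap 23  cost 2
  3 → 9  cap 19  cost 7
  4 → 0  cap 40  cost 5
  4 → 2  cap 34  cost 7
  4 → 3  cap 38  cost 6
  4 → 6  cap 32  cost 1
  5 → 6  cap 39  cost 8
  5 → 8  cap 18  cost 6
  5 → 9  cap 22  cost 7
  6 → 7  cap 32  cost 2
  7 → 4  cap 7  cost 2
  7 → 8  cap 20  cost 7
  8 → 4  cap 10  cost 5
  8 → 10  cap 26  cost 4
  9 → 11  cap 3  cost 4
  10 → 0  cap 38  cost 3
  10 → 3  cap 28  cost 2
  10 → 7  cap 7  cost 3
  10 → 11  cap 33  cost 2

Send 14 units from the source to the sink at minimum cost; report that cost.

shortest-cost path #1: 5→9→11 push 3 @ unit cost 11 (adds 33)
shortest-cost path #2: 5→8→10→11 push 11 @ unit cost 12 (adds 132)
total cost = 165

Minimum cost for 14 units: 165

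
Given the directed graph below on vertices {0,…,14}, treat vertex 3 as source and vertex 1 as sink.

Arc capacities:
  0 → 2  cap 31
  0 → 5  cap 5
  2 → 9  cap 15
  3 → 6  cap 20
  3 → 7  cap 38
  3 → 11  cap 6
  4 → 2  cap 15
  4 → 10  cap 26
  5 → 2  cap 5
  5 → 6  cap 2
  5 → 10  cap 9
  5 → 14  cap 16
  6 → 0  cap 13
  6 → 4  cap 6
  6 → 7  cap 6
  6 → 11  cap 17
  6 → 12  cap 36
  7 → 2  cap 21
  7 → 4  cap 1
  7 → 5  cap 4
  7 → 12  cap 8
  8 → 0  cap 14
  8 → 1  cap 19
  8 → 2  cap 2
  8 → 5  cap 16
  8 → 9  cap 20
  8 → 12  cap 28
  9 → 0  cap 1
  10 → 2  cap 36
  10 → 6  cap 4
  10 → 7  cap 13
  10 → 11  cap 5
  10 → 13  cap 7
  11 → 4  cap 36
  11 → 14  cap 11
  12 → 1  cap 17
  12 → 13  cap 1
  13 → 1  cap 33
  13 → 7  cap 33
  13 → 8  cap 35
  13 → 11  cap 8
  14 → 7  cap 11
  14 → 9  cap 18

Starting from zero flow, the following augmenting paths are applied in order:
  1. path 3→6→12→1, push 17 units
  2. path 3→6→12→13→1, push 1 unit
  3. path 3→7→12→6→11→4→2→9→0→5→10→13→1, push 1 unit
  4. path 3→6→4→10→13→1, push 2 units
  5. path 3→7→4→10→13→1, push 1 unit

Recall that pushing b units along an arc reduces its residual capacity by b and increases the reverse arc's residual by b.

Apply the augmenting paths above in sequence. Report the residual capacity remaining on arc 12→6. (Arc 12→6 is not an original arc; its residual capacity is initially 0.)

Residual capacity of (12,6): 17

after path 1 (3→6→12→1, push 17): res(12,6)=17
after path 2 (3→6→12→13→1, push 1): res(12,6)=18
after path 3 (3→7→12→6→11→4→2→9→0→5→10→13→1, push 1): res(12,6)=17
after path 4 (3→6→4→10→13→1, push 2): res(12,6)=17
after path 5 (3→7→4→10→13→1, push 1): res(12,6)=17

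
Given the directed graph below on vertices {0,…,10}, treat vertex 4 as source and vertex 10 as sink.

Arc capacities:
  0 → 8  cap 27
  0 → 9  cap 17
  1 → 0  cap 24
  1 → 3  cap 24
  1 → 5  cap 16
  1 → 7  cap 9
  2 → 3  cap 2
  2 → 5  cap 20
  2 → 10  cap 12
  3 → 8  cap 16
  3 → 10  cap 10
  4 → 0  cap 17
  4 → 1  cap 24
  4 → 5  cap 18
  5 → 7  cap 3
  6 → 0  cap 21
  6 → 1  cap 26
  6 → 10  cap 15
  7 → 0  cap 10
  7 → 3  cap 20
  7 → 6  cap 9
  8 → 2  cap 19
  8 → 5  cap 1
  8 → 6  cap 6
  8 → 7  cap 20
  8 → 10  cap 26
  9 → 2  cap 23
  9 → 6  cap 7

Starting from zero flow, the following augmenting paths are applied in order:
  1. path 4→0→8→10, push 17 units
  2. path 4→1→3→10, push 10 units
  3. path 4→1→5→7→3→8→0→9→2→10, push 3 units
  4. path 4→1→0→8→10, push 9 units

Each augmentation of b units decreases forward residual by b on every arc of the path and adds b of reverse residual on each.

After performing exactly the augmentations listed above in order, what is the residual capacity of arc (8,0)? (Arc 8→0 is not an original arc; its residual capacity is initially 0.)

Residual capacity of (8,0): 23

after path 1 (4→0→8→10, push 17): res(8,0)=17
after path 2 (4→1→3→10, push 10): res(8,0)=17
after path 3 (4→1→5→7→3→8→0→9→2→10, push 3): res(8,0)=14
after path 4 (4→1→0→8→10, push 9): res(8,0)=23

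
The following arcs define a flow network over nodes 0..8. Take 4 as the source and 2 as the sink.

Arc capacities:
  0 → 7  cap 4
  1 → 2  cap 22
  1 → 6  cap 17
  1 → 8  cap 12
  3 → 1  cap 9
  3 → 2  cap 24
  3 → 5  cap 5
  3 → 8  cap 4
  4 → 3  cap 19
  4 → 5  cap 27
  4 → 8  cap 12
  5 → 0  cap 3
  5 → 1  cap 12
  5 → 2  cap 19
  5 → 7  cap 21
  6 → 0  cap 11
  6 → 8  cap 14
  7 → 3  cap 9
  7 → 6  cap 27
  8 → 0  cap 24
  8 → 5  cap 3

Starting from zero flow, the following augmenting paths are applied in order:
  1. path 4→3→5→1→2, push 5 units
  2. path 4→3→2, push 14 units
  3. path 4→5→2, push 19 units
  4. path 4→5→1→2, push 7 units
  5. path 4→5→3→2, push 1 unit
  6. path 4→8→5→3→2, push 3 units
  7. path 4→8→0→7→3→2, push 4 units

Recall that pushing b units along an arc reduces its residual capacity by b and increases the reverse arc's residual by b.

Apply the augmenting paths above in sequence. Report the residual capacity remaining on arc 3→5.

Residual capacity of (3,5): 4

after path 1 (4→3→5→1→2, push 5): res(3,5)=0
after path 2 (4→3→2, push 14): res(3,5)=0
after path 3 (4→5→2, push 19): res(3,5)=0
after path 4 (4→5→1→2, push 7): res(3,5)=0
after path 5 (4→5→3→2, push 1): res(3,5)=1
after path 6 (4→8→5→3→2, push 3): res(3,5)=4
after path 7 (4→8→0→7→3→2, push 4): res(3,5)=4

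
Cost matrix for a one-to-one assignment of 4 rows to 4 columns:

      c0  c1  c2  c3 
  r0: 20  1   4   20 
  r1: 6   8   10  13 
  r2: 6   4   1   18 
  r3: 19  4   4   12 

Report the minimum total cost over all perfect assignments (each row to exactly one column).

Minimum assignment cost: 20

optimal assignment: row0→col1 (cost 1), row1→col0 (cost 6), row2→col2 (cost 1), row3→col3 (cost 12)
total = 1 + 6 + 1 + 12 = 20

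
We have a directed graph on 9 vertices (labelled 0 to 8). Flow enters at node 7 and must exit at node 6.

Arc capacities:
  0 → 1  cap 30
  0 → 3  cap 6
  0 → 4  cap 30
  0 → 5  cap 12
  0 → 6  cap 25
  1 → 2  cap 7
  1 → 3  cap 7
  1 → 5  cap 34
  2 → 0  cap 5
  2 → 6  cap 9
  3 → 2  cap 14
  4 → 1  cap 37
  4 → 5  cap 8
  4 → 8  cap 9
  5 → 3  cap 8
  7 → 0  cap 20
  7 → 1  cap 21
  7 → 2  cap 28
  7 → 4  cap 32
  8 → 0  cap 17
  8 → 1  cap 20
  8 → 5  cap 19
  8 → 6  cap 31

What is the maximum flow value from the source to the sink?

Maximum flow value: 43

augment #1: 7→0→6 bottleneck 20, total now 20
augment #2: 7→2→6 bottleneck 9, total now 29
augment #3: 7→2→0→6 bottleneck 5, total now 34
augment #4: 7→4→8→6 bottleneck 9, total now 43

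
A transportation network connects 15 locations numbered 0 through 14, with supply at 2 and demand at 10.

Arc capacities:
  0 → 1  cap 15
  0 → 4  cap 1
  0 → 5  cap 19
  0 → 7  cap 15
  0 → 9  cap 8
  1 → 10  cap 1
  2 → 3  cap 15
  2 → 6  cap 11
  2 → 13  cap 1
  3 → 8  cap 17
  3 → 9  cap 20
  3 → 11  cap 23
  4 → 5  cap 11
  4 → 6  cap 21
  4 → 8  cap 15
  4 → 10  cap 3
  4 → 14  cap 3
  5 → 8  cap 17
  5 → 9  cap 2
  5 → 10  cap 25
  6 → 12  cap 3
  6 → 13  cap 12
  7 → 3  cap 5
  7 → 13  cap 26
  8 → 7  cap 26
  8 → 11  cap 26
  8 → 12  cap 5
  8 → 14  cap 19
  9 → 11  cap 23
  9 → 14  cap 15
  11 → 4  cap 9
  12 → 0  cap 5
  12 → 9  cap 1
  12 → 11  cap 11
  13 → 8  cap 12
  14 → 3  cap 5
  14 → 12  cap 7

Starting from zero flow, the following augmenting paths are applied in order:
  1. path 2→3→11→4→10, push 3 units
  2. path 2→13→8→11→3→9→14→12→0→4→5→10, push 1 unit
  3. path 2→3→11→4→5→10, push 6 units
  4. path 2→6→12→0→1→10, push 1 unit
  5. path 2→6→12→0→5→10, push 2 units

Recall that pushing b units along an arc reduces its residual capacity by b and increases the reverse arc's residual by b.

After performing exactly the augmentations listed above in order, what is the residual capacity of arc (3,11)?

after path 1 (2→3→11→4→10, push 3): res(3,11)=20
after path 2 (2→13→8→11→3→9→14→12→0→4→5→10, push 1): res(3,11)=21
after path 3 (2→3→11→4→5→10, push 6): res(3,11)=15
after path 4 (2→6→12→0→1→10, push 1): res(3,11)=15
after path 5 (2→6→12→0→5→10, push 2): res(3,11)=15

Residual capacity of (3,11): 15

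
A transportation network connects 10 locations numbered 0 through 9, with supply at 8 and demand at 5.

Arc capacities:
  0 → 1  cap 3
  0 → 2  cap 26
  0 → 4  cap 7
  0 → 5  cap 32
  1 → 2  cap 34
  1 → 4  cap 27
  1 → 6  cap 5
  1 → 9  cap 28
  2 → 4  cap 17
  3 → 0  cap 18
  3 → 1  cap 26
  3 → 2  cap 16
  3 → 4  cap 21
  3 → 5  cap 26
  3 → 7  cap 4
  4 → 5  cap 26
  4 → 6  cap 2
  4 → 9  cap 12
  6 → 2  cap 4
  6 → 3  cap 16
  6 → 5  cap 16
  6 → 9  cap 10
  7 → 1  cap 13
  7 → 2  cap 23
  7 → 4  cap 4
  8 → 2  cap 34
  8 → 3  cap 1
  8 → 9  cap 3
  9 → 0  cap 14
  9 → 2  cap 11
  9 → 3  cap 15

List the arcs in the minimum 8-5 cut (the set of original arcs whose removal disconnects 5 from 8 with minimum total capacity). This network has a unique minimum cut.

augment #1: 8→3→5 push 1
augment #2: 8→2→4→5 push 17
augment #3: 8→9→0→5 push 3
max flow = 21; residual-reachable set from 8 gives S-side
cut edges (S→T): {(2,4), (8,3), (8,9)} total cap 21

Min-cut arcs: {(2,4), (8,3), (8,9)} (total capacity 21)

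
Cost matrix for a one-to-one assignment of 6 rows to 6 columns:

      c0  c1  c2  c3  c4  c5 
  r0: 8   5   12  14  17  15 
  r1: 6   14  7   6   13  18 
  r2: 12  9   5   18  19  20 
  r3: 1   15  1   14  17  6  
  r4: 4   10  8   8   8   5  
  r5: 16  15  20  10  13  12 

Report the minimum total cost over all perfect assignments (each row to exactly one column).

Minimum assignment cost: 35

optimal assignment: row0→col1 (cost 5), row1→col3 (cost 6), row2→col2 (cost 5), row3→col0 (cost 1), row4→col5 (cost 5), row5→col4 (cost 13)
total = 5 + 6 + 5 + 1 + 5 + 13 = 35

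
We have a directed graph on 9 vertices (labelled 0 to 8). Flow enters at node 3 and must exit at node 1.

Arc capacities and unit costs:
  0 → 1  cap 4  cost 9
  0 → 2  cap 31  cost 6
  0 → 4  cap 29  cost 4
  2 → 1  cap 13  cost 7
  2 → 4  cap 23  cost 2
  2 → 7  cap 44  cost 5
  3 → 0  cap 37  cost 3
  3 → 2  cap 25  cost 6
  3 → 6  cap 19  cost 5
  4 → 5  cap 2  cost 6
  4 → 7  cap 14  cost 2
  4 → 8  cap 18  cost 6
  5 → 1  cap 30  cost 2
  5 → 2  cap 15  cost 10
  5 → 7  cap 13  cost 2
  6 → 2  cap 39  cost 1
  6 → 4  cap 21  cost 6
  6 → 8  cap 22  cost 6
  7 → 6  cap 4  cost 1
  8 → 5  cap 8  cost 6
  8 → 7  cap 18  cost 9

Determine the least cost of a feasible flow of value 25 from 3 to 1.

Minimum cost for 25 units: 361

shortest-cost path #1: 3→0→1 push 4 @ unit cost 12 (adds 48)
shortest-cost path #2: 3→2→1 push 13 @ unit cost 13 (adds 169)
shortest-cost path #3: 3→0→4→5→1 push 2 @ unit cost 15 (adds 30)
shortest-cost path #4: 3→6→8→5→1 push 6 @ unit cost 19 (adds 114)
total cost = 361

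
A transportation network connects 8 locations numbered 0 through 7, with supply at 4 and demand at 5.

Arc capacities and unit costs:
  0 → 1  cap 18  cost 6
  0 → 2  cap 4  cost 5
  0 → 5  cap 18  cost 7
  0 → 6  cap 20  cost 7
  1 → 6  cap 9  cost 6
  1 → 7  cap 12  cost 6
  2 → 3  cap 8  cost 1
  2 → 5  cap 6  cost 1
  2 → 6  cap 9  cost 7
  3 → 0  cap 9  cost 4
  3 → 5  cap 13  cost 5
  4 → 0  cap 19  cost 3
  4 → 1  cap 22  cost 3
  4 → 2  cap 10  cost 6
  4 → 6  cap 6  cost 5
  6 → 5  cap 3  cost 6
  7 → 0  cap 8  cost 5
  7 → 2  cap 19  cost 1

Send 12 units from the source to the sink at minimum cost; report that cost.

Minimum cost for 12 units: 102

shortest-cost path #1: 4→2→5 push 6 @ unit cost 7 (adds 42)
shortest-cost path #2: 4→0→5 push 6 @ unit cost 10 (adds 60)
total cost = 102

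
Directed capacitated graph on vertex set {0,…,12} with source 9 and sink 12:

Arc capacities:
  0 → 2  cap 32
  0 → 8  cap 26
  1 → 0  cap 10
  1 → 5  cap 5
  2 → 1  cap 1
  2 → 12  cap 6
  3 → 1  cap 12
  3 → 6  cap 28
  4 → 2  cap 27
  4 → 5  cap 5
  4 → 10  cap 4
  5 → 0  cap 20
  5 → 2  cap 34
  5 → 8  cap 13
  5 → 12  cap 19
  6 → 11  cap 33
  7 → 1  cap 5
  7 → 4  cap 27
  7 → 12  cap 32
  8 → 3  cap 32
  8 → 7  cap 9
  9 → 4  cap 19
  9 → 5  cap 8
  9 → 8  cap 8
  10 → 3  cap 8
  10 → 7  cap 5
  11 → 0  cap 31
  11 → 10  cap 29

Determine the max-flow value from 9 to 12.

Maximum flow value: 32

augment #1: 9→5→12 bottleneck 8, total now 8
augment #2: 9→4→2→12 bottleneck 6, total now 14
augment #3: 9→4→5→12 bottleneck 5, total now 19
augment #4: 9→8→7→12 bottleneck 8, total now 27
augment #5: 9→4→10→7→12 bottleneck 4, total now 31
augment #6: 9→4→2→1→5→12 bottleneck 1, total now 32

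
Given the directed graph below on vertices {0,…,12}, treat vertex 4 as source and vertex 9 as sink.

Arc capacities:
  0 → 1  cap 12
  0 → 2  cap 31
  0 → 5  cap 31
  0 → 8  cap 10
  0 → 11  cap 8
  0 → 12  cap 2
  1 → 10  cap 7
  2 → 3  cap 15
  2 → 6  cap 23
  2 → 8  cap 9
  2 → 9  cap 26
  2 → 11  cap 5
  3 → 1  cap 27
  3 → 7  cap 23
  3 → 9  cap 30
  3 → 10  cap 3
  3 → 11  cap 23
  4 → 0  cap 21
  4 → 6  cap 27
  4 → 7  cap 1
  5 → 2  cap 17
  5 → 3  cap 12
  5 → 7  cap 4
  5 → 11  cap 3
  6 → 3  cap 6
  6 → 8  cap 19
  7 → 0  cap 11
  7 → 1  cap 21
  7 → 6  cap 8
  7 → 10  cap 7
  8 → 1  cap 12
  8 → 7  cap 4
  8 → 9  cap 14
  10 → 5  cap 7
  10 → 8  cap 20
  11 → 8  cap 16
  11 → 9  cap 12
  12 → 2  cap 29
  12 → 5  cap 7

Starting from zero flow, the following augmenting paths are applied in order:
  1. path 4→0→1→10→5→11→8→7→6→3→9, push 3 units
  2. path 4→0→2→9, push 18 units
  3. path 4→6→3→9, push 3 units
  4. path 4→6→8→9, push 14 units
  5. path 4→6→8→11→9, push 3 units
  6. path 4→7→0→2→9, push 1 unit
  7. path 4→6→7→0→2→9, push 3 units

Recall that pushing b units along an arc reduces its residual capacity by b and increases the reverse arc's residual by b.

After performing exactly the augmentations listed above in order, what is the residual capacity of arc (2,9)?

Residual capacity of (2,9): 4

after path 1 (4→0→1→10→5→11→8→7→6→3→9, push 3): res(2,9)=26
after path 2 (4→0→2→9, push 18): res(2,9)=8
after path 3 (4→6→3→9, push 3): res(2,9)=8
after path 4 (4→6→8→9, push 14): res(2,9)=8
after path 5 (4→6→8→11→9, push 3): res(2,9)=8
after path 6 (4→7→0→2→9, push 1): res(2,9)=7
after path 7 (4→6→7→0→2→9, push 3): res(2,9)=4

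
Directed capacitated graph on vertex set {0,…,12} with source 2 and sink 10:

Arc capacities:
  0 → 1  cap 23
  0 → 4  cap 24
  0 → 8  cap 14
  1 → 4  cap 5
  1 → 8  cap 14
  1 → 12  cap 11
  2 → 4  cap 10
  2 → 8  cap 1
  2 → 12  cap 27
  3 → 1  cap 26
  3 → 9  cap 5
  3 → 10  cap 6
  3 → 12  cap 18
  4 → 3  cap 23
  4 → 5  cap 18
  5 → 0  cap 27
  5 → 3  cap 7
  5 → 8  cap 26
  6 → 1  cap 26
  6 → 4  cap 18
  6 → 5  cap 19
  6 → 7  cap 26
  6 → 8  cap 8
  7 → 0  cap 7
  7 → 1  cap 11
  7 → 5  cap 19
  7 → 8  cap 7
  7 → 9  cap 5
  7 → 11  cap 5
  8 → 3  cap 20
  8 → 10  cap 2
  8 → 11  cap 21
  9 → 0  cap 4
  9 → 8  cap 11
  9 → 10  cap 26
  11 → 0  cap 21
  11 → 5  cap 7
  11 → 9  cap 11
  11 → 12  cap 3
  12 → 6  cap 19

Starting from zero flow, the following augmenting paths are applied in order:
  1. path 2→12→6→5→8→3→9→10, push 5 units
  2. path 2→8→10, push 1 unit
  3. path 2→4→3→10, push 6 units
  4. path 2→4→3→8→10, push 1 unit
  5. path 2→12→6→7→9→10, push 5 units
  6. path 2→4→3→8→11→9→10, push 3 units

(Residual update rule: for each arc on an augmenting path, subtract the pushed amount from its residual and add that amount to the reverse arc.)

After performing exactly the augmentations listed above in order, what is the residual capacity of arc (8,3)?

Residual capacity of (8,3): 19

after path 1 (2→12→6→5→8→3→9→10, push 5): res(8,3)=15
after path 2 (2→8→10, push 1): res(8,3)=15
after path 3 (2→4→3→10, push 6): res(8,3)=15
after path 4 (2→4→3→8→10, push 1): res(8,3)=16
after path 5 (2→12→6→7→9→10, push 5): res(8,3)=16
after path 6 (2→4→3→8→11→9→10, push 3): res(8,3)=19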